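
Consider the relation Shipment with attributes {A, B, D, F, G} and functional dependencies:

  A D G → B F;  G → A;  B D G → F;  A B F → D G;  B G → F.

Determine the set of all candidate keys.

{B, G}⁺: G→A adds A; BG→F adds F; ABF→DG adds D → {A, B, D, F, G}. Minimal: {G}⁺ = {A, G}; {B}⁺ = {B} — none reach the full schema.
{D, G}⁺: G→A adds A; ADG→BF adds B, F → {A, B, D, F, G}. Minimal: {G}⁺ = {A, G}; {D}⁺ = {D} — none reach the full schema.
{A, B, F}⁺: ABF→DG adds D, G → {A, B, D, F, G}. Minimal: {B, F}⁺ = {B, F}; {A, F}⁺ = {A, F}; {A, B}⁺ = {A, B} — none reach the full schema.

(B, G); (D, G); (A, B, F)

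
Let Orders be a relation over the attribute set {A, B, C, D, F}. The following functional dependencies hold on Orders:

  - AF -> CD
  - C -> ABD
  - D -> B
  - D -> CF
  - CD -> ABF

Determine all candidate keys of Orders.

{C}⁺: C→ABD adds A, B, D; D→CF adds F → {A, B, C, D, F}.
{D}⁺: D→B adds B; D→CF adds C, F; CD→ABF adds A → {A, B, C, D, F}.
{A, F}⁺: AF→CD adds C, D; C→ABD adds B → {A, B, C, D, F}. Minimal: {F}⁺ = {F}; {A}⁺ = {A} — none reach the full schema.

{C}, {D}, {A, F}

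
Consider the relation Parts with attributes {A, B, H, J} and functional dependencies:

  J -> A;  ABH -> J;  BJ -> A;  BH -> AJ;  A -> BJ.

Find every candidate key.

(A, H); (B, H); (H, J)

Attribute H never appears on the right-hand side of any dependency, so H must belong to every candidate key.
{H}⁺ = {H}, which is not all of the schema, so we must add further attributes.
{A, H}⁺: A→BJ adds B, J → {A, B, H, J}. Minimal: {H}⁺ = {H}; {A}⁺ = {A, B, J} — none reach the full schema.
{B, H}⁺: BH→AJ adds A, J → {A, B, H, J}. Minimal: {H}⁺ = {H}; {B}⁺ = {B} — none reach the full schema.
{H, J}⁺: J→A adds A; A→BJ adds B → {A, B, H, J}. Minimal: {J}⁺ = {A, B, J}; {H}⁺ = {H} — none reach the full schema.
Any other superkey contains one of these as a subset, so there are no further candidate keys.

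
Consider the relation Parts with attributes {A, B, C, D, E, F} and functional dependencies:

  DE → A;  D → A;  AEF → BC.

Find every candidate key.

DEF

{D, E, F}⁺: DE→A adds A; AEF→BC adds B, C → {A, B, C, D, E, F}. Minimal: {E, F}⁺ = {E, F}; {D, F}⁺ = {A, D, F}; {D, E}⁺ = {A, D, E} — none reach the full schema.
No other minimal superkey exists.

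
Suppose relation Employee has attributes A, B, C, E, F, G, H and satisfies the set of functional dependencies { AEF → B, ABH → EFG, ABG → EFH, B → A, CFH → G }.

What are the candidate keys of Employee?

Attribute C never appears on the right-hand side of any dependency, so C must belong to every candidate key.
{C}⁺ = {C}, which is not all of the schema, so we must add further attributes.
{B, C, G}⁺: B→A adds A; ABG→EFH adds E, F, H → {A, B, C, E, F, G, H}. Minimal: {C, G}⁺ = {C, G}; {B, G}⁺ = {A, B, E, F, G, H}; {B, C}⁺ = {A, B, C} — none reach the full schema.
{B, C, H}⁺: B→A adds A; ABH→EFG adds E, F, G → {A, B, C, E, F, G, H}. Minimal: {C, H}⁺ = {C, H}; {B, H}⁺ = {A, B, E, F, G, H}; {B, C}⁺ = {A, B, C} — none reach the full schema.
{A, C, E, F, G}⁺: AEF→B adds B; ABG→EFH adds H → {A, B, C, E, F, G, H}. Minimal: {C, E, F, G}⁺ = {C, E, F, G}; {A, E, F, G}⁺ = {A, B, E, F, G, H}; {A, C, F, G}⁺ = {A, C, F, G}; … — none reach the full schema.
{A, C, E, F, H}⁺: AEF→B adds B; ABH→EFG adds G → {A, B, C, E, F, G, H}. Minimal: {C, E, F, H}⁺ = {C, E, F, G, H}; {A, E, F, H}⁺ = {A, B, E, F, G, H}; {A, C, F, H}⁺ = {A, C, F, G, H}; … — none reach the full schema.
Any other superkey contains one of these as a subset, so there are no further candidate keys.

BCG; BCH; ACEFG; ACEFH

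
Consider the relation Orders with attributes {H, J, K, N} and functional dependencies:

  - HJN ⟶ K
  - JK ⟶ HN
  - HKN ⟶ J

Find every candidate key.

{J, K}⁺: JK→HN adds H, N → {H, J, K, N}.
{H, J, N}⁺: HJN→K adds K → {H, J, K, N}.
{H, K, N}⁺: HKN→J adds J → {H, J, K, N}.
Any other superkey contains one of these as a subset, so there are no further candidate keys.

JK, HJN, HKN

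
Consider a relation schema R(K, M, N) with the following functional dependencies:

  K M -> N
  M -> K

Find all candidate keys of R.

{M}

{M}⁺: M→K adds K; KM→N adds N → {K, M, N}.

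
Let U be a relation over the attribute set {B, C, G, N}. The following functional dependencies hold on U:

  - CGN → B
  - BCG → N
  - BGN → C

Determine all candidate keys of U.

{B, C, G}⁺: BCG→N adds N → {B, C, G, N}.
{B, G, N}⁺: BGN→C adds C → {B, C, G, N}.
{C, G, N}⁺: CGN→B adds B → {B, C, G, N}.
Any other superkey contains one of these as a subset, so there are no further candidate keys.

(B, C, G), (B, G, N), (C, G, N)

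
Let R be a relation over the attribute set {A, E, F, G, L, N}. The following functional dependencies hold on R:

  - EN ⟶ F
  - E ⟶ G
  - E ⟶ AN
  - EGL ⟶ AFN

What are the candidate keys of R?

{E, L}

Attributes E, L never appear on any right-hand side, so every candidate key must contain {E, L}.
{E, L}⁺ = {A, E, F, G, L, N}, which is all of the schema, so {E, L} is the only candidate key.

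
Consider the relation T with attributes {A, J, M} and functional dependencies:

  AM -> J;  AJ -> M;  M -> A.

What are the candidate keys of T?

{M}⁺: M→A adds A; AM→J adds J → {A, J, M}.
{A, J}⁺: AJ→M adds M → {A, J, M}. Minimal: {J}⁺ = {J}; {A}⁺ = {A} — none reach the full schema.
Any other superkey contains one of these as a subset, so there are no further candidate keys.

{M}, {A, J}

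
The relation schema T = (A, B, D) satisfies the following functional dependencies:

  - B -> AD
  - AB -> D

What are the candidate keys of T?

B

Attribute B never appears on the right-hand side of any dependency, so B must belong to every candidate key.
{B}⁺ = {A, B, D}, which is all of the schema, so {B} is the only candidate key.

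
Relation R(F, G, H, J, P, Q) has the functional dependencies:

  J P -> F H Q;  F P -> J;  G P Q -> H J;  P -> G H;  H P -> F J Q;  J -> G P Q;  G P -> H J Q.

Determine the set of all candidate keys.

{J}, {P}

{J}⁺: J→GPQ adds G, P, Q; GP→HJQ adds H; JP→FHQ adds F → {F, G, H, J, P, Q}.
{P}⁺: P→GH adds G, H; HP→FJQ adds F, J, Q → {F, G, H, J, P, Q}.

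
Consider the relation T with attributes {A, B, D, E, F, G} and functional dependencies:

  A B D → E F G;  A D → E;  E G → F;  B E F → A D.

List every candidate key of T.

{A, B, D}, {B, E, F}, {B, E, G}

{A, B, D}⁺: ABD→EFG adds E, F, G → {A, B, D, E, F, G}. Minimal: {B, D}⁺ = {B, D}; {A, D}⁺ = {A, D, E}; {A, B}⁺ = {A, B} — none reach the full schema.
{B, E, F}⁺: BEF→AD adds A, D; ABD→EFG adds G → {A, B, D, E, F, G}. Minimal: {E, F}⁺ = {E, F}; {B, F}⁺ = {B, F}; {B, E}⁺ = {B, E} — none reach the full schema.
{B, E, G}⁺: EG→F adds F; BEF→AD adds A, D → {A, B, D, E, F, G}. Minimal: {E, G}⁺ = {E, F, G}; {B, G}⁺ = {B, G}; {B, E}⁺ = {B, E} — none reach the full schema.
Any other superkey contains one of these as a subset, so there are no further candidate keys.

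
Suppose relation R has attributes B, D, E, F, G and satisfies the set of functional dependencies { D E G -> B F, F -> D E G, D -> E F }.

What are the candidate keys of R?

{D}⁺: D→EF adds E, F; F→DEG adds G; DEG→BF adds B → {B, D, E, F, G}.
{F}⁺: F→DEG adds D, E, G; DEG→BF adds B → {B, D, E, F, G}.
Any other superkey contains one of these as a subset, so there are no further candidate keys.

{D}, {F}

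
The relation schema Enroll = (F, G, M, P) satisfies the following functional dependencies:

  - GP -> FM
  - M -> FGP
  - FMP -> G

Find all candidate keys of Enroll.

{M}; {G, P}

{M}⁺: M→FGP adds F, G, P → {F, G, M, P}.
{G, P}⁺: GP→FM adds F, M → {F, G, M, P}. Minimal: {P}⁺ = {P}; {G}⁺ = {G} — none reach the full schema.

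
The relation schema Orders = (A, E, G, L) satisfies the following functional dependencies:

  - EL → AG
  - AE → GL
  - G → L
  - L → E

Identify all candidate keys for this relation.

{G}⁺: G→L adds L; L→E adds E; EL→AG adds A → {A, E, G, L}.
{L}⁺: L→E adds E; EL→AG adds A, G → {A, E, G, L}.
{A, E}⁺: AE→GL adds G, L → {A, E, G, L}. Minimal: {E}⁺ = {E}; {A}⁺ = {A} — none reach the full schema.
Any other superkey contains one of these as a subset, so there are no further candidate keys.

(G), (L), (A, E)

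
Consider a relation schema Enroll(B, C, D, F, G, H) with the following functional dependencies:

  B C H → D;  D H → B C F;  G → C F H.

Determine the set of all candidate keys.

{B, G}; {D, G}

Attribute G never appears on the right-hand side of any dependency, so G must belong to every candidate key.
{G}⁺ = {C, F, G, H}, which is not all of the schema, so we must add further attributes.
{B, G}⁺: G→CFH adds C, F, H; BCH→D adds D → {B, C, D, F, G, H}. Minimal: {G}⁺ = {C, F, G, H}; {B}⁺ = {B} — none reach the full schema.
{D, G}⁺: G→CFH adds C, F, H; DH→BCF adds B → {B, C, D, F, G, H}. Minimal: {G}⁺ = {C, F, G, H}; {D}⁺ = {D} — none reach the full schema.
Any other superkey contains one of these as a subset, so there are no further candidate keys.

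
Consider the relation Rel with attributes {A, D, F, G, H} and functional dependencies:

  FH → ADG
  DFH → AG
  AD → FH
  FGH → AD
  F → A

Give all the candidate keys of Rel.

{A, D}⁺: AD→FH adds F, H; FH→ADG adds G → {A, D, F, G, H}. Minimal: {D}⁺ = {D}; {A}⁺ = {A} — none reach the full schema.
{D, F}⁺: F→A adds A; AD→FH adds H; FH→ADG adds G → {A, D, F, G, H}. Minimal: {F}⁺ = {A, F}; {D}⁺ = {D} — none reach the full schema.
{F, H}⁺: FH→ADG adds A, D, G → {A, D, F, G, H}. Minimal: {H}⁺ = {H}; {F}⁺ = {A, F} — none reach the full schema.
Any other superkey contains one of these as a subset, so there are no further candidate keys.

(A, D), (D, F), (F, H)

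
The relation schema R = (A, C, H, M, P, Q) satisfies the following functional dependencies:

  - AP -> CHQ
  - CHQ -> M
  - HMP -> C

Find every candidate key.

Attributes A, P never appear on any right-hand side, so every candidate key must contain {A, P}.
{A, P}⁺ = {A, C, H, M, P, Q}, which is all of the schema, so {A, P} is the only candidate key.

{A, P}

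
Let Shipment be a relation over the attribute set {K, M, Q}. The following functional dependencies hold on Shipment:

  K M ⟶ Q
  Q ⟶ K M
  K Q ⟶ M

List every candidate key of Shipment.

(Q), (K, M)

{Q}⁺: Q→KM adds K, M → {K, M, Q}.
{K, M}⁺: KM→Q adds Q → {K, M, Q}. Minimal: {M}⁺ = {M}; {K}⁺ = {K} — none reach the full schema.
Any other superkey contains one of these as a subset, so there are no further candidate keys.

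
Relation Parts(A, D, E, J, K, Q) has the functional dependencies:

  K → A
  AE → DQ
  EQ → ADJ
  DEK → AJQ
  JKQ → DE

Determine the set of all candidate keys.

{E, K}, {J, K, Q}

{E, K}⁺: K→A adds A; AE→DQ adds D, Q; EQ→ADJ adds J → {A, D, E, J, K, Q}. Minimal: {K}⁺ = {A, K}; {E}⁺ = {E} — none reach the full schema.
{J, K, Q}⁺: K→A adds A; JKQ→DE adds D, E → {A, D, E, J, K, Q}. Minimal: {K, Q}⁺ = {A, K, Q}; {J, Q}⁺ = {J, Q}; {J, K}⁺ = {A, J, K} — none reach the full schema.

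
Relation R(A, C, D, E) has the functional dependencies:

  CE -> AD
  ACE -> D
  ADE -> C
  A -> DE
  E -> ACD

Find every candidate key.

{A}; {E}

{A}⁺: A→DE adds D, E; E→ACD adds C → {A, C, D, E}.
{E}⁺: E→ACD adds A, C, D → {A, C, D, E}.
Any other superkey contains one of these as a subset, so there are no further candidate keys.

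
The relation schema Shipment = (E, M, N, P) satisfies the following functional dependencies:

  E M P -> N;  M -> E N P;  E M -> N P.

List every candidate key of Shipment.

(M)

{M}⁺: M→ENP adds E, N, P → {E, M, N, P}.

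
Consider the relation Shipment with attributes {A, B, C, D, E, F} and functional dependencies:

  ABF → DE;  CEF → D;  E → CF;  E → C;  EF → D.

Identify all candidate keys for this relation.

ABE, ABF

Attributes A, B never appear on any right-hand side, so every candidate key must contain {A, B}.
{A, B}⁺ = {A, B}, which is not all of the schema, so we must add further attributes.
{A, B, E}⁺: E→CF adds C, F; EF→D adds D → {A, B, C, D, E, F}. Minimal: {B, E}⁺ = {B, C, D, E, F}; {A, E}⁺ = {A, C, D, E, F}; {A, B}⁺ = {A, B} — none reach the full schema.
{A, B, F}⁺: ABF→DE adds D, E; E→CF adds C → {A, B, C, D, E, F}. Minimal: {B, F}⁺ = {B, F}; {A, F}⁺ = {A, F}; {A, B}⁺ = {A, B} — none reach the full schema.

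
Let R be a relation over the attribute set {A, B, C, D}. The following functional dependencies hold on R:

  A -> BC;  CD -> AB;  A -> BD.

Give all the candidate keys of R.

(A), (C, D)

{A}⁺: A→BC adds B, C; A→BD adds D → {A, B, C, D}.
{C, D}⁺: CD→AB adds A, B → {A, B, C, D}. Minimal: {D}⁺ = {D}; {C}⁺ = {C} — none reach the full schema.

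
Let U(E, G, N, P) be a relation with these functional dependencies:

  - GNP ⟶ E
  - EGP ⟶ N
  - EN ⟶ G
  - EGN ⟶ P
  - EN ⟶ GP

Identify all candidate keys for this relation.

(E, N), (E, G, P), (G, N, P)

{E, N}⁺: EN→G adds G; EGN→P adds P → {E, G, N, P}. Minimal: {N}⁺ = {N}; {E}⁺ = {E} — none reach the full schema.
{E, G, P}⁺: EGP→N adds N → {E, G, N, P}. Minimal: {G, P}⁺ = {G, P}; {E, P}⁺ = {E, P}; {E, G}⁺ = {E, G} — none reach the full schema.
{G, N, P}⁺: GNP→E adds E → {E, G, N, P}. Minimal: {N, P}⁺ = {N, P}; {G, P}⁺ = {G, P}; {G, N}⁺ = {G, N} — none reach the full schema.
Any other superkey contains one of these as a subset, so there are no further candidate keys.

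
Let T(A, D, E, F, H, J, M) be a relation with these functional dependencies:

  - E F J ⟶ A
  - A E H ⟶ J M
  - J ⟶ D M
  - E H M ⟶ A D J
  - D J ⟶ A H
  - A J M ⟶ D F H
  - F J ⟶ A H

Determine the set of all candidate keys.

Attribute E never appears on the right-hand side of any dependency, so E must belong to every candidate key.
{E}⁺ = {E}, which is not all of the schema, so we must add further attributes.
{E, J}⁺: J→DM adds D, M; DJ→AH adds A, H; AJM→DFH adds F → {A, D, E, F, H, J, M}. Minimal: {J}⁺ = {A, D, F, H, J, M}; {E}⁺ = {E} — none reach the full schema.
{A, E, H}⁺: AEH→JM adds J, M; J→DM adds D; AJM→DFH adds F → {A, D, E, F, H, J, M}. Minimal: {E, H}⁺ = {E, H}; {A, H}⁺ = {A, H}; {A, E}⁺ = {A, E} — none reach the full schema.
{E, H, M}⁺: EHM→ADJ adds A, D, J; AJM→DFH adds F → {A, D, E, F, H, J, M}. Minimal: {H, M}⁺ = {H, M}; {E, M}⁺ = {E, M}; {E, H}⁺ = {E, H} — none reach the full schema.
Any other superkey contains one of these as a subset, so there are no further candidate keys.

(E, J); (A, E, H); (E, H, M)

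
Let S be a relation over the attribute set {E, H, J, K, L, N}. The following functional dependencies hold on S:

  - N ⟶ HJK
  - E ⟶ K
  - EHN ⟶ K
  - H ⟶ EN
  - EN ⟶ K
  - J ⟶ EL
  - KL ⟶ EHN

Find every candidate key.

{H}⁺: H→EN adds E, N; EN→K adds K; N→HJK adds J; J→EL adds L → {E, H, J, K, L, N}.
{J}⁺: J→EL adds E, L; E→K adds K; KL→EHN adds H, N → {E, H, J, K, L, N}.
{N}⁺: N→HJK adds H, J, K; H→EN adds E; J→EL adds L → {E, H, J, K, L, N}.
{E, L}⁺: E→K adds K; KL→EHN adds H, N; N→HJK adds J → {E, H, J, K, L, N}. Minimal: {L}⁺ = {L}; {E}⁺ = {E, K} — none reach the full schema.
{K, L}⁺: KL→EHN adds E, H, N; N→HJK adds J → {E, H, J, K, L, N}. Minimal: {L}⁺ = {L}; {K}⁺ = {K} — none reach the full schema.

(H), (J), (N), (E, L), (K, L)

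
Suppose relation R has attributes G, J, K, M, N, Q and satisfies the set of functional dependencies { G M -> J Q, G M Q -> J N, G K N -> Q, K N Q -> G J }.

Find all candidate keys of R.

(G, K, M); (K, M, N, Q)

Attributes K, M never appear on any right-hand side, so every candidate key must contain {K, M}.
{K, M}⁺ = {K, M}, which is not all of the schema, so we must add further attributes.
{G, K, M}⁺: GM→JQ adds J, Q; GMQ→JN adds N → {G, J, K, M, N, Q}. Minimal: {K, M}⁺ = {K, M}; {G, M}⁺ = {G, J, M, N, Q}; {G, K}⁺ = {G, K} — none reach the full schema.
{K, M, N, Q}⁺: KNQ→GJ adds G, J → {G, J, K, M, N, Q}. Minimal: {M, N, Q}⁺ = {M, N, Q}; {K, N, Q}⁺ = {G, J, K, N, Q}; {K, M, Q}⁺ = {K, M, Q}; … — none reach the full schema.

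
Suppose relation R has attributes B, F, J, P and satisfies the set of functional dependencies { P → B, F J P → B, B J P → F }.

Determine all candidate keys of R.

Attributes J, P never appear on any right-hand side, so every candidate key must contain {J, P}.
{J, P}⁺ = {B, F, J, P}, which is all of the schema, so {J, P} is the only candidate key.

JP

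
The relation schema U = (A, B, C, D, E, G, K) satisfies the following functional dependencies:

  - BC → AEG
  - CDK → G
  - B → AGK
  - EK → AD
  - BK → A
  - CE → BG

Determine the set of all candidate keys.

Attribute C never appears on the right-hand side of any dependency, so C must belong to every candidate key.
{C}⁺ = {C}, which is not all of the schema, so we must add further attributes.
{B, C}⁺: BC→AEG adds A, E, G; B→AGK adds K; EK→AD adds D → {A, B, C, D, E, G, K}. Minimal: {C}⁺ = {C}; {B}⁺ = {A, B, G, K} — none reach the full schema.
{C, E}⁺: CE→BG adds B, G; BC→AEG adds A; B→AGK adds K; EK→AD adds D → {A, B, C, D, E, G, K}. Minimal: {E}⁺ = {E}; {C}⁺ = {C} — none reach the full schema.

BC; CE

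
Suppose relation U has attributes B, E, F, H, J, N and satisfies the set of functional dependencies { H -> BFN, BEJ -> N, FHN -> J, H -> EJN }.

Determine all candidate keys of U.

Attribute H never appears on the right-hand side of any dependency, so H must belong to every candidate key.
{H}⁺ = {B, E, F, H, J, N}, which is all of the schema, so {H} is the only candidate key.

{H}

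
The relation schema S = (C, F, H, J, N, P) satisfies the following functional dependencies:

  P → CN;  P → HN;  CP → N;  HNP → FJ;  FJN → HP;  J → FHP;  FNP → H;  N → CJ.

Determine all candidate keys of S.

{J}⁺: J→FHP adds F, H, P; P→CN adds C, N → {C, F, H, J, N, P}.
{N}⁺: N→CJ adds C, J; J→FHP adds F, H, P → {C, F, H, J, N, P}.
{P}⁺: P→CN adds C, N; P→HN adds H; HNP→FJ adds F, J → {C, F, H, J, N, P}.
Any other superkey contains one of these as a subset, so there are no further candidate keys.

{J}, {N}, {P}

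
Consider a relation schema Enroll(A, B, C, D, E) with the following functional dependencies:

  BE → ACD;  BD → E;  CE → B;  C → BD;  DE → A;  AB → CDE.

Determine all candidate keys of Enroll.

{C}⁺: C→BD adds B, D; BD→E adds E; DE→A adds A → {A, B, C, D, E}.
{A, B}⁺: AB→CDE adds C, D, E → {A, B, C, D, E}. Minimal: {B}⁺ = {B}; {A}⁺ = {A} — none reach the full schema.
{B, D}⁺: BD→E adds E; DE→A adds A; AB→CDE adds C → {A, B, C, D, E}. Minimal: {D}⁺ = {D}; {B}⁺ = {B} — none reach the full schema.
{B, E}⁺: BE→ACD adds A, C, D → {A, B, C, D, E}. Minimal: {E}⁺ = {E}; {B}⁺ = {B} — none reach the full schema.
Any other superkey contains one of these as a subset, so there are no further candidate keys.

(C); (A, B); (B, D); (B, E)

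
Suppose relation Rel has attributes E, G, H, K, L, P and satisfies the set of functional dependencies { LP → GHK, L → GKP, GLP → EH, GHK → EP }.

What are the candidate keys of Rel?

L

{L}⁺: L→GKP adds G, K, P; GLP→EH adds E, H → {E, G, H, K, L, P}.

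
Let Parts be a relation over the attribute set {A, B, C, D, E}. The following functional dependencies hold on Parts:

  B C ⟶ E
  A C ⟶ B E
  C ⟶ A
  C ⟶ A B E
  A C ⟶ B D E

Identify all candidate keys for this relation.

{C}

Attribute C never appears on the right-hand side of any dependency, so C must belong to every candidate key.
{C}⁺ = {A, B, C, D, E}, which is all of the schema, so {C} is the only candidate key.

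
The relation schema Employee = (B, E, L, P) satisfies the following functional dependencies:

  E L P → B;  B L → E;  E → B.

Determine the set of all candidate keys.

Attributes L, P never appear on any right-hand side, so every candidate key must contain {L, P}.
{L, P}⁺ = {L, P}, which is not all of the schema, so we must add further attributes.
{B, L, P}⁺: BL→E adds E → {B, E, L, P}. Minimal: {L, P}⁺ = {L, P}; {B, P}⁺ = {B, P}; {B, L}⁺ = {B, E, L} — none reach the full schema.
{E, L, P}⁺: ELP→B adds B → {B, E, L, P}. Minimal: {L, P}⁺ = {L, P}; {E, P}⁺ = {B, E, P}; {E, L}⁺ = {B, E, L} — none reach the full schema.
Any other superkey contains one of these as a subset, so there are no further candidate keys.

{B, L, P}, {E, L, P}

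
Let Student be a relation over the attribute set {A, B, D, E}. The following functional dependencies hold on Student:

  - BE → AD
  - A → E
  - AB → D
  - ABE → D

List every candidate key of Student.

{A, B}⁺: A→E adds E; AB→D adds D → {A, B, D, E}. Minimal: {B}⁺ = {B}; {A}⁺ = {A, E} — none reach the full schema.
{B, E}⁺: BE→AD adds A, D → {A, B, D, E}. Minimal: {E}⁺ = {E}; {B}⁺ = {B} — none reach the full schema.

{A, B}; {B, E}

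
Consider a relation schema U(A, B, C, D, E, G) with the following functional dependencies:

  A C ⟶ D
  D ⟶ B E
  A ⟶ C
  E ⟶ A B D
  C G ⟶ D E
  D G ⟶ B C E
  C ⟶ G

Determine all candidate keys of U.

(A); (C); (D); (E)

{A}⁺: A→C adds C; C→G adds G; AC→D adds D; D→BE adds B, E → {A, B, C, D, E, G}.
{C}⁺: C→G adds G; CG→DE adds D, E; DG→BCE adds B; E→ABD adds A → {A, B, C, D, E, G}.
{D}⁺: D→BE adds B, E; E→ABD adds A; A→C adds C; C→G adds G → {A, B, C, D, E, G}.
{E}⁺: E→ABD adds A, B, D; A→C adds C; C→G adds G → {A, B, C, D, E, G}.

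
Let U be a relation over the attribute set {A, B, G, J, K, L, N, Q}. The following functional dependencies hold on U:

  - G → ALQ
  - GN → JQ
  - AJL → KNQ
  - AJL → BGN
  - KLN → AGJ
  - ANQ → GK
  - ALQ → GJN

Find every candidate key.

G, AJL, ALQ, ANQ, KLN

{G}⁺: G→ALQ adds A, L, Q; ALQ→GJN adds J, N; AJL→KNQ adds K; AJL→BGN adds B → {A, B, G, J, K, L, N, Q}.
{A, J, L}⁺: AJL→KNQ adds K, N, Q; AJL→BGN adds B, G → {A, B, G, J, K, L, N, Q}. Minimal: {J, L}⁺ = {J, L}; {A, L}⁺ = {A, L}; {A, J}⁺ = {A, J} — none reach the full schema.
{A, L, Q}⁺: ALQ→GJN adds G, J, N; AJL→KNQ adds K; AJL→BGN adds B → {A, B, G, J, K, L, N, Q}. Minimal: {L, Q}⁺ = {L, Q}; {A, Q}⁺ = {A, Q}; {A, L}⁺ = {A, L} — none reach the full schema.
{A, N, Q}⁺: ANQ→GK adds G, K; G→ALQ adds L; GN→JQ adds J; AJL→BGN adds B → {A, B, G, J, K, L, N, Q}. Minimal: {N, Q}⁺ = {N, Q}; {A, Q}⁺ = {A, Q}; {A, N}⁺ = {A, N} — none reach the full schema.
{K, L, N}⁺: KLN→AGJ adds A, G, J; G→ALQ adds Q; AJL→BGN adds B → {A, B, G, J, K, L, N, Q}. Minimal: {L, N}⁺ = {L, N}; {K, N}⁺ = {K, N}; {K, L}⁺ = {K, L} — none reach the full schema.
Any other superkey contains one of these as a subset, so there are no further candidate keys.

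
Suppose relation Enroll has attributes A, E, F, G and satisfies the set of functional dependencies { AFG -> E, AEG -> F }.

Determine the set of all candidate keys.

Attributes A, G never appear on any right-hand side, so every candidate key must contain {A, G}.
{A, G}⁺ = {A, G}, which is not all of the schema, so we must add further attributes.
{A, E, G}⁺: AEG→F adds F → {A, E, F, G}. Minimal: {E, G}⁺ = {E, G}; {A, G}⁺ = {A, G}; {A, E}⁺ = {A, E} — none reach the full schema.
{A, F, G}⁺: AFG→E adds E → {A, E, F, G}. Minimal: {F, G}⁺ = {F, G}; {A, G}⁺ = {A, G}; {A, F}⁺ = {A, F} — none reach the full schema.

AEG, AFG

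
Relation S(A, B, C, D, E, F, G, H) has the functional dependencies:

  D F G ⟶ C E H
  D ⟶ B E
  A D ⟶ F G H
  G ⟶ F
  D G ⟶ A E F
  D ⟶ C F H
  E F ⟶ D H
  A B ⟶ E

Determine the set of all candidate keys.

{A, D}, {D, G}, {E, G}, {A, B, F}, {A, B, G}, {A, E, F}

{A, D}⁺: D→BE adds B, E; AD→FGH adds F, G, H; D→CFH adds C → {A, B, C, D, E, F, G, H}. Minimal: {D}⁺ = {B, C, D, E, F, H}; {A}⁺ = {A} — none reach the full schema.
{D, G}⁺: D→BE adds B, E; G→F adds F; DG→AEF adds A; D→CFH adds C, H → {A, B, C, D, E, F, G, H}. Minimal: {G}⁺ = {F, G}; {D}⁺ = {B, C, D, E, F, H} — none reach the full schema.
{E, G}⁺: G→F adds F; EF→DH adds D, H; DFG→CEH adds C; D→BE adds B; DG→AEF adds A → {A, B, C, D, E, F, G, H}. Minimal: {G}⁺ = {F, G}; {E}⁺ = {E} — none reach the full schema.
{A, B, F}⁺: AB→E adds E; EF→DH adds D, H; AD→FGH adds G; D→CFH adds C → {A, B, C, D, E, F, G, H}. Minimal: {B, F}⁺ = {B, F}; {A, F}⁺ = {A, F}; {A, B}⁺ = {A, B, E} — none reach the full schema.
{A, B, G}⁺: G→F adds F; AB→E adds E; EF→DH adds D, H; DFG→CEH adds C → {A, B, C, D, E, F, G, H}. Minimal: {B, G}⁺ = {B, F, G}; {A, G}⁺ = {A, F, G}; {A, B}⁺ = {A, B, E} — none reach the full schema.
{A, E, F}⁺: EF→DH adds D, H; D→BE adds B; AD→FGH adds G; D→CFH adds C → {A, B, C, D, E, F, G, H}. Minimal: {E, F}⁺ = {B, C, D, E, F, H}; {A, F}⁺ = {A, F}; {A, E}⁺ = {A, E} — none reach the full schema.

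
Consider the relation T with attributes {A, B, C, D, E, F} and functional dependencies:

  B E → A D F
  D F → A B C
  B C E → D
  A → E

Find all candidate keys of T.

(A, B), (B, E), (D, F)

{A, B}⁺: A→E adds E; BE→ADF adds D, F; DF→ABC adds C → {A, B, C, D, E, F}.
{B, E}⁺: BE→ADF adds A, D, F; DF→ABC adds C → {A, B, C, D, E, F}.
{D, F}⁺: DF→ABC adds A, B, C; A→E adds E → {A, B, C, D, E, F}.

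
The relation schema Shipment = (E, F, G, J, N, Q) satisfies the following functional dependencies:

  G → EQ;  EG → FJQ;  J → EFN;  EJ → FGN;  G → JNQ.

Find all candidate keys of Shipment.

{G}⁺: G→EQ adds E, Q; EG→FJQ adds F, J; J→EFN adds N → {E, F, G, J, N, Q}.
{J}⁺: J→EFN adds E, F, N; EJ→FGN adds G; G→JNQ adds Q → {E, F, G, J, N, Q}.
Any other superkey contains one of these as a subset, so there are no further candidate keys.

{G}, {J}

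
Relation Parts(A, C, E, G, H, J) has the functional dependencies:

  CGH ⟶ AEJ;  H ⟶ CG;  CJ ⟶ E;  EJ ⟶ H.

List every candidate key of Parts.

{H}; {C, J}; {E, J}

{H}⁺: H→CG adds C, G; CGH→AEJ adds A, E, J → {A, C, E, G, H, J}.
{C, J}⁺: CJ→E adds E; EJ→H adds H; H→CG adds G; CGH→AEJ adds A → {A, C, E, G, H, J}. Minimal: {J}⁺ = {J}; {C}⁺ = {C} — none reach the full schema.
{E, J}⁺: EJ→H adds H; H→CG adds C, G; CGH→AEJ adds A → {A, C, E, G, H, J}. Minimal: {J}⁺ = {J}; {E}⁺ = {E} — none reach the full schema.
Any other superkey contains one of these as a subset, so there are no further candidate keys.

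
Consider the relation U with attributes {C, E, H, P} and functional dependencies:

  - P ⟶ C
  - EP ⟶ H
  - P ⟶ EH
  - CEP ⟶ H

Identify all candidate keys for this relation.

{P}⁺: P→C adds C; P→EH adds E, H → {C, E, H, P}.
No other minimal superkey exists.

{P}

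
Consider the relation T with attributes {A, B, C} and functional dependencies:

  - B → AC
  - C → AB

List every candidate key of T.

(B), (C)

{B}⁺: B→AC adds A, C → {A, B, C}.
{C}⁺: C→AB adds A, B → {A, B, C}.
Any other superkey contains one of these as a subset, so there are no further candidate keys.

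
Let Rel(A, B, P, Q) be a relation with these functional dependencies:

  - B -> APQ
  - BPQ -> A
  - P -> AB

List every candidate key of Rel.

{B}⁺: B→APQ adds A, P, Q → {A, B, P, Q}.
{P}⁺: P→AB adds A, B; B→APQ adds Q → {A, B, P, Q}.
Any other superkey contains one of these as a subset, so there are no further candidate keys.

{B}; {P}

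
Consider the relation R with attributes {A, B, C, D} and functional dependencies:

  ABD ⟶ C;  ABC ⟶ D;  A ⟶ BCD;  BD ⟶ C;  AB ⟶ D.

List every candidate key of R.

{A}⁺: A→BCD adds B, C, D → {A, B, C, D}.

A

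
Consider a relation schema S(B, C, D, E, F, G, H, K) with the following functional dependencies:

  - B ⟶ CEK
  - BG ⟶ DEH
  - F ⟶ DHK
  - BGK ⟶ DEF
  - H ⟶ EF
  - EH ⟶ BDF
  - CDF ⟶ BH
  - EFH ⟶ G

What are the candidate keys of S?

{F}⁺: F→DHK adds D, H, K; H→EF adds E; EH→BDF adds B; EFH→G adds G; B→CEK adds C → {B, C, D, E, F, G, H, K}.
{H}⁺: H→EF adds E, F; EH→BDF adds B, D; EFH→G adds G; B→CEK adds C, K → {B, C, D, E, F, G, H, K}.
{B, G}⁺: B→CEK adds C, E, K; BG→DEH adds D, H; BGK→DEF adds F → {B, C, D, E, F, G, H, K}.
Any other superkey contains one of these as a subset, so there are no further candidate keys.

{F}; {H}; {B, G}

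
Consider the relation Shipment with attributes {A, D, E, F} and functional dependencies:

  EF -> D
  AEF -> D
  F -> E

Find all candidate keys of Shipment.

(A, F)

Attributes A, F never appear on any right-hand side, so every candidate key must contain {A, F}.
{A, F}⁺ = {A, D, E, F}, which is all of the schema, so {A, F} is the only candidate key.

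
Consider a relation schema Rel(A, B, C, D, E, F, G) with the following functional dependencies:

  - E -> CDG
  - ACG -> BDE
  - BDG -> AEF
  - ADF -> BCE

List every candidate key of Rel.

AE, BE, ACG, ADF, BDG

{A, E}⁺: E→CDG adds C, D, G; ACG→BDE adds B; BDG→AEF adds F → {A, B, C, D, E, F, G}.
{B, E}⁺: E→CDG adds C, D, G; BDG→AEF adds A, F → {A, B, C, D, E, F, G}.
{A, C, G}⁺: ACG→BDE adds B, D, E; BDG→AEF adds F → {A, B, C, D, E, F, G}.
{A, D, F}⁺: ADF→BCE adds B, C, E; E→CDG adds G → {A, B, C, D, E, F, G}.
{B, D, G}⁺: BDG→AEF adds A, E, F; ADF→BCE adds C → {A, B, C, D, E, F, G}.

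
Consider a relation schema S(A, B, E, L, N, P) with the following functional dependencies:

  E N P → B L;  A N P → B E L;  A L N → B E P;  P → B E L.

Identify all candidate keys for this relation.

Attributes A, N never appear on any right-hand side, so every candidate key must contain {A, N}.
{A, N}⁺ = {A, N}, which is not all of the schema, so we must add further attributes.
{A, L, N}⁺: ALN→BEP adds B, E, P → {A, B, E, L, N, P}. Minimal: {L, N}⁺ = {L, N}; {A, N}⁺ = {A, N}; {A, L}⁺ = {A, L} — none reach the full schema.
{A, N, P}⁺: ANP→BEL adds B, E, L → {A, B, E, L, N, P}. Minimal: {N, P}⁺ = {B, E, L, N, P}; {A, P}⁺ = {A, B, E, L, P}; {A, N}⁺ = {A, N} — none reach the full schema.

ALN; ANP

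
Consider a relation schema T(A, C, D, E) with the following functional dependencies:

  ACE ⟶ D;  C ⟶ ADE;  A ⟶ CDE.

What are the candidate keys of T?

{A}; {C}

{A}⁺: A→CDE adds C, D, E → {A, C, D, E}.
{C}⁺: C→ADE adds A, D, E → {A, C, D, E}.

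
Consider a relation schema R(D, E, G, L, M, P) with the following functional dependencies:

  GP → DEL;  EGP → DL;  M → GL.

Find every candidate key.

(M, P)

Attributes M, P never appear on any right-hand side, so every candidate key must contain {M, P}.
{M, P}⁺ = {D, E, G, L, M, P}, which is all of the schema, so {M, P} is the only candidate key.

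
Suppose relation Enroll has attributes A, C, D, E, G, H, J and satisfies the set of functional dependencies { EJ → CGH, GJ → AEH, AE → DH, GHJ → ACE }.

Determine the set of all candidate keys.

{E, J}, {G, J}

Attribute J never appears on the right-hand side of any dependency, so J must belong to every candidate key.
{J}⁺ = {J}, which is not all of the schema, so we must add further attributes.
{E, J}⁺: EJ→CGH adds C, G, H; GJ→AEH adds A; AE→DH adds D → {A, C, D, E, G, H, J}. Minimal: {J}⁺ = {J}; {E}⁺ = {E} — none reach the full schema.
{G, J}⁺: GJ→AEH adds A, E, H; AE→DH adds D; GHJ→ACE adds C → {A, C, D, E, G, H, J}. Minimal: {J}⁺ = {J}; {G}⁺ = {G} — none reach the full schema.
Any other superkey contains one of these as a subset, so there are no further candidate keys.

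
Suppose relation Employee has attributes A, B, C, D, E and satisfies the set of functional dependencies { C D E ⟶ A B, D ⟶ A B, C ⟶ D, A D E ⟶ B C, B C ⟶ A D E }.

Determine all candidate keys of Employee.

{C}⁺: C→D adds D; D→AB adds A, B; BC→ADE adds E → {A, B, C, D, E}.
{D, E}⁺: D→AB adds A, B; ADE→BC adds C → {A, B, C, D, E}. Minimal: {E}⁺ = {E}; {D}⁺ = {A, B, D} — none reach the full schema.
Any other superkey contains one of these as a subset, so there are no further candidate keys.

{C}, {D, E}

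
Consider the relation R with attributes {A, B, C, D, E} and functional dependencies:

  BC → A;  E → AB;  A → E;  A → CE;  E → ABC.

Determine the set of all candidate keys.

Attribute D never appears on the right-hand side of any dependency, so D must belong to every candidate key.
{D}⁺ = {D}, which is not all of the schema, so we must add further attributes.
{A, D}⁺: A→E adds E; A→CE adds C; E→ABC adds B → {A, B, C, D, E}. Minimal: {D}⁺ = {D}; {A}⁺ = {A, B, C, E} — none reach the full schema.
{D, E}⁺: E→AB adds A, B; A→CE adds C → {A, B, C, D, E}. Minimal: {E}⁺ = {A, B, C, E}; {D}⁺ = {D} — none reach the full schema.
{B, C, D}⁺: BC→A adds A; A→E adds E → {A, B, C, D, E}. Minimal: {C, D}⁺ = {C, D}; {B, D}⁺ = {B, D}; {B, C}⁺ = {A, B, C, E} — none reach the full schema.
Any other superkey contains one of these as a subset, so there are no further candidate keys.

{A, D}, {D, E}, {B, C, D}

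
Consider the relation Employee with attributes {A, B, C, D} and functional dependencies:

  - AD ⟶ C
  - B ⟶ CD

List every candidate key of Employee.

{A, B}

Attributes A, B never appear on any right-hand side, so every candidate key must contain {A, B}.
{A, B}⁺ = {A, B, C, D}, which is all of the schema, so {A, B} is the only candidate key.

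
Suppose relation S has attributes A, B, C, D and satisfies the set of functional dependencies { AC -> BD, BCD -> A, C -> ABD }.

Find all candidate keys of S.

Attribute C never appears on the right-hand side of any dependency, so C must belong to every candidate key.
{C}⁺ = {A, B, C, D}, which is all of the schema, so {C} is the only candidate key.

(C)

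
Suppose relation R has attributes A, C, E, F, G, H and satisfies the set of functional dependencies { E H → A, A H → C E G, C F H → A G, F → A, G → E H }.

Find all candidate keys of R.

FG, FH

Attribute F never appears on the right-hand side of any dependency, so F must belong to every candidate key.
{F}⁺ = {A, F}, which is not all of the schema, so we must add further attributes.
{F, G}⁺: F→A adds A; G→EH adds E, H; AH→CEG adds C → {A, C, E, F, G, H}. Minimal: {G}⁺ = {A, C, E, G, H}; {F}⁺ = {A, F} — none reach the full schema.
{F, H}⁺: F→A adds A; AH→CEG adds C, E, G → {A, C, E, F, G, H}. Minimal: {H}⁺ = {H}; {F}⁺ = {A, F} — none reach the full schema.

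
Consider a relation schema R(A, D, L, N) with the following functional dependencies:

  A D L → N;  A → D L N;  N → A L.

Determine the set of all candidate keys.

A, N

{A}⁺: A→DLN adds D, L, N → {A, D, L, N}.
{N}⁺: N→AL adds A, L; A→DLN adds D → {A, D, L, N}.
Any other superkey contains one of these as a subset, so there are no further candidate keys.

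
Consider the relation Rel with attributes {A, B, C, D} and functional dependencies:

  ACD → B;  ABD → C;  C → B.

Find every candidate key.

Attributes A, D never appear on any right-hand side, so every candidate key must contain {A, D}.
{A, D}⁺ = {A, D}, which is not all of the schema, so we must add further attributes.
{A, B, D}⁺: ABD→C adds C → {A, B, C, D}.
{A, C, D}⁺: ACD→B adds B → {A, B, C, D}.

(A, B, D); (A, C, D)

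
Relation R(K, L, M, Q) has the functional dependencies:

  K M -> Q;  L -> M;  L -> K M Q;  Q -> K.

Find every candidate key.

{L}

Attribute L never appears on the right-hand side of any dependency, so L must belong to every candidate key.
{L}⁺ = {K, L, M, Q}, which is all of the schema, so {L} is the only candidate key.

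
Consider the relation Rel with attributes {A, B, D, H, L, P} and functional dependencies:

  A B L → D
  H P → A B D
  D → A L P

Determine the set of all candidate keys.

{D, H}⁺: D→ALP adds A, L, P; HP→ABD adds B → {A, B, D, H, L, P}. Minimal: {H}⁺ = {H}; {D}⁺ = {A, D, L, P} — none reach the full schema.
{H, P}⁺: HP→ABD adds A, B, D; D→ALP adds L → {A, B, D, H, L, P}. Minimal: {P}⁺ = {P}; {H}⁺ = {H} — none reach the full schema.
{A, B, H, L}⁺: ABL→D adds D; D→ALP adds P → {A, B, D, H, L, P}. Minimal: {B, H, L}⁺ = {B, H, L}; {A, H, L}⁺ = {A, H, L}; {A, B, L}⁺ = {A, B, D, L, P}; … — none reach the full schema.

{D, H}, {H, P}, {A, B, H, L}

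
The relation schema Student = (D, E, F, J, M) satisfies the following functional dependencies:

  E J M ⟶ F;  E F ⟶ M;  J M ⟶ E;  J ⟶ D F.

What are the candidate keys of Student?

Attribute J never appears on the right-hand side of any dependency, so J must belong to every candidate key.
{J}⁺ = {D, F, J}, which is not all of the schema, so we must add further attributes.
{E, J}⁺: J→DF adds D, F; EF→M adds M → {D, E, F, J, M}. Minimal: {J}⁺ = {D, F, J}; {E}⁺ = {E} — none reach the full schema.
{J, M}⁺: JM→E adds E; J→DF adds D, F → {D, E, F, J, M}. Minimal: {M}⁺ = {M}; {J}⁺ = {D, F, J} — none reach the full schema.

{E, J}, {J, M}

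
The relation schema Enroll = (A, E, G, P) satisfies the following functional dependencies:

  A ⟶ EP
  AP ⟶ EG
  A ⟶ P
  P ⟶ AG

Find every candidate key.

{A}⁺: A→EP adds E, P; AP→EG adds G → {A, E, G, P}.
{P}⁺: P→AG adds A, G; A→EP adds E → {A, E, G, P}.

(A); (P)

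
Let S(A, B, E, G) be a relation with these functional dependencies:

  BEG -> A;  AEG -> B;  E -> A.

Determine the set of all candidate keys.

Attributes E, G never appear on any right-hand side, so every candidate key must contain {E, G}.
{E, G}⁺ = {A, B, E, G}, which is all of the schema, so {E, G} is the only candidate key.

{E, G}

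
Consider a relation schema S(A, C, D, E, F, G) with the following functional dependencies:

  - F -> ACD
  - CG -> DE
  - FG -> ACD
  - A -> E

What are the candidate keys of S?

{F, G}⁺: F→ACD adds A, C, D; CG→DE adds E → {A, C, D, E, F, G}. Minimal: {G}⁺ = {G}; {F}⁺ = {A, C, D, E, F} — none reach the full schema.
No other minimal superkey exists.

{F, G}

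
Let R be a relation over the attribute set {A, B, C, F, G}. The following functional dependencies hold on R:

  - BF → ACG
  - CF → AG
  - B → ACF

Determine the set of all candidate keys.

B

Attribute B never appears on the right-hand side of any dependency, so B must belong to every candidate key.
{B}⁺ = {A, B, C, F, G}, which is all of the schema, so {B} is the only candidate key.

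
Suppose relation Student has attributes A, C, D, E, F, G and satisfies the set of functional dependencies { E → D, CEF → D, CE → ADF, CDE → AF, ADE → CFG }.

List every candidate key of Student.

{A, E}, {C, E}

Attribute E never appears on the right-hand side of any dependency, so E must belong to every candidate key.
{E}⁺ = {D, E}, which is not all of the schema, so we must add further attributes.
{A, E}⁺: E→D adds D; ADE→CFG adds C, F, G → {A, C, D, E, F, G}. Minimal: {E}⁺ = {D, E}; {A}⁺ = {A} — none reach the full schema.
{C, E}⁺: E→D adds D; CE→ADF adds A, F; ADE→CFG adds G → {A, C, D, E, F, G}. Minimal: {E}⁺ = {D, E}; {C}⁺ = {C} — none reach the full schema.
Any other superkey contains one of these as a subset, so there are no further candidate keys.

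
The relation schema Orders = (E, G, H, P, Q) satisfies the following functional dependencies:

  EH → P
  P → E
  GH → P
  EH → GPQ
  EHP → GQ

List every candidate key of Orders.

Attribute H never appears on the right-hand side of any dependency, so H must belong to every candidate key.
{H}⁺ = {H}, which is not all of the schema, so we must add further attributes.
{E, H}⁺: EH→P adds P; EH→GPQ adds G, Q → {E, G, H, P, Q}. Minimal: {H}⁺ = {H}; {E}⁺ = {E} — none reach the full schema.
{G, H}⁺: GH→P adds P; P→E adds E; EH→GPQ adds Q → {E, G, H, P, Q}. Minimal: {H}⁺ = {H}; {G}⁺ = {G} — none reach the full schema.
{H, P}⁺: P→E adds E; EH→GPQ adds G, Q → {E, G, H, P, Q}. Minimal: {P}⁺ = {E, P}; {H}⁺ = {H} — none reach the full schema.

{E, H}; {G, H}; {H, P}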